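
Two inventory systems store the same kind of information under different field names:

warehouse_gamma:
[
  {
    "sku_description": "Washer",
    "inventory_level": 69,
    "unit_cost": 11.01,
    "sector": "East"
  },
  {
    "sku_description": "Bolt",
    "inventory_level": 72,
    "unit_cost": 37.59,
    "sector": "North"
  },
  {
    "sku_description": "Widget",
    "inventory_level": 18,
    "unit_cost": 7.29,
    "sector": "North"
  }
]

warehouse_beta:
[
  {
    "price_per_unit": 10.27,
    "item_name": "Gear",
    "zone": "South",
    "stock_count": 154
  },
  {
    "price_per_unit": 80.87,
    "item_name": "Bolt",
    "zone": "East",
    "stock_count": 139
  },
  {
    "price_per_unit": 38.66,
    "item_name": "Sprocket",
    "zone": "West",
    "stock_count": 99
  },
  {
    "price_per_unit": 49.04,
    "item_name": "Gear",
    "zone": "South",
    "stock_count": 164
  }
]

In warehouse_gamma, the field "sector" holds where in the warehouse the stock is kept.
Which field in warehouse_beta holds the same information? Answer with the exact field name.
zone

In warehouse_gamma, "sector" holds where in the warehouse the stock is kept.
The fields in warehouse_beta are: "price_per_unit", "item_name", "zone", "stock_count".
"zone" is the match: the name refers to the same concept and its values are area labels (e.g. 'East', 'South').
The other fields ("price_per_unit", "item_name", "stock_count") hold different kinds of data.

So "sector" in warehouse_gamma corresponds to "zone" in warehouse_beta.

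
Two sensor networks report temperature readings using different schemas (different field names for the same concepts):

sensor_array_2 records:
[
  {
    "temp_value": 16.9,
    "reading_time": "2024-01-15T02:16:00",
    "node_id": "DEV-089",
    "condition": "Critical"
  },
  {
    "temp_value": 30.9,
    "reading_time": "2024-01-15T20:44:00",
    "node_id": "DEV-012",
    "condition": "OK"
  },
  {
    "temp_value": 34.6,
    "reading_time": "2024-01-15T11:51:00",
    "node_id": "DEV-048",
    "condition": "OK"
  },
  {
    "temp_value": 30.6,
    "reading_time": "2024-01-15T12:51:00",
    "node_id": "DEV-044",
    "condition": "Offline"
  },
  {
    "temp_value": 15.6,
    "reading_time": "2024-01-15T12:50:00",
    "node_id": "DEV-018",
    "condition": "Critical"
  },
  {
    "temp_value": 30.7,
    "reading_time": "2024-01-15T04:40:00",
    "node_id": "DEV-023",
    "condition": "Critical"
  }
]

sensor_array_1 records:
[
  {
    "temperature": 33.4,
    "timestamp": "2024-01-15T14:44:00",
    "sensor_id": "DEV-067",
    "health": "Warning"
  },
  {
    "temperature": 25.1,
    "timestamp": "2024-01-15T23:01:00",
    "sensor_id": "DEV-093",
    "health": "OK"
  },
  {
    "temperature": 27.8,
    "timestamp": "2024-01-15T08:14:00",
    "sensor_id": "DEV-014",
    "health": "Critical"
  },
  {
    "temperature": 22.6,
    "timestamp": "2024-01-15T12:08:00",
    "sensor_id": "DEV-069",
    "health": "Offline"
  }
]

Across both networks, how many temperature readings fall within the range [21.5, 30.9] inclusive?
6

Schema mapping: "temp_value" (sensor_array_2) = "temperature" (sensor_array_1) = temperature

Readings in [21.5, 30.9] from sensor_array_2: 3
Readings in [21.5, 30.9] from sensor_array_1: 3

Total count: 3 + 3 = 6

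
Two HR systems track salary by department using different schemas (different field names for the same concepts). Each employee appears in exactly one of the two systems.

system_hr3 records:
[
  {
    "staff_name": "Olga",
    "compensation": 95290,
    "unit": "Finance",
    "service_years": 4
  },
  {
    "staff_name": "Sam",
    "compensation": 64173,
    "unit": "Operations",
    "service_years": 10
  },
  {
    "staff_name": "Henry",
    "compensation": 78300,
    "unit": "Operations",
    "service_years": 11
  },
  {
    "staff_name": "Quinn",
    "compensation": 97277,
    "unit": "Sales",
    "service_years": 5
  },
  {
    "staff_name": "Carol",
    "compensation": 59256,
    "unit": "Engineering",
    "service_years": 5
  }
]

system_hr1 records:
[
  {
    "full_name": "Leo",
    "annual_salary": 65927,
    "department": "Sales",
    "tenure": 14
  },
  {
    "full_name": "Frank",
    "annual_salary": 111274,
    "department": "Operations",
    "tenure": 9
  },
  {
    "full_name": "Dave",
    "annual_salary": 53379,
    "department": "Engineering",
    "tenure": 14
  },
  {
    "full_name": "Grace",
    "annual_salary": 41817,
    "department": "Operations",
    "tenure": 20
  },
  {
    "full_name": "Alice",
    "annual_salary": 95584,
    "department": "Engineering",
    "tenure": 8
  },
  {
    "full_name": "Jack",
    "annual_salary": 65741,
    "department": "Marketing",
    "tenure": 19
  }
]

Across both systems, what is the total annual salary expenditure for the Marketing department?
65741

Schema mappings:
- "unit" (system_hr3) = "department" (system_hr1) = department
- "compensation" (system_hr3) = "annual_salary" (system_hr1) = salary

Marketing salaries from system_hr3: 0
Marketing salaries from system_hr1: 65741

Total: 0 + 65741 = 65741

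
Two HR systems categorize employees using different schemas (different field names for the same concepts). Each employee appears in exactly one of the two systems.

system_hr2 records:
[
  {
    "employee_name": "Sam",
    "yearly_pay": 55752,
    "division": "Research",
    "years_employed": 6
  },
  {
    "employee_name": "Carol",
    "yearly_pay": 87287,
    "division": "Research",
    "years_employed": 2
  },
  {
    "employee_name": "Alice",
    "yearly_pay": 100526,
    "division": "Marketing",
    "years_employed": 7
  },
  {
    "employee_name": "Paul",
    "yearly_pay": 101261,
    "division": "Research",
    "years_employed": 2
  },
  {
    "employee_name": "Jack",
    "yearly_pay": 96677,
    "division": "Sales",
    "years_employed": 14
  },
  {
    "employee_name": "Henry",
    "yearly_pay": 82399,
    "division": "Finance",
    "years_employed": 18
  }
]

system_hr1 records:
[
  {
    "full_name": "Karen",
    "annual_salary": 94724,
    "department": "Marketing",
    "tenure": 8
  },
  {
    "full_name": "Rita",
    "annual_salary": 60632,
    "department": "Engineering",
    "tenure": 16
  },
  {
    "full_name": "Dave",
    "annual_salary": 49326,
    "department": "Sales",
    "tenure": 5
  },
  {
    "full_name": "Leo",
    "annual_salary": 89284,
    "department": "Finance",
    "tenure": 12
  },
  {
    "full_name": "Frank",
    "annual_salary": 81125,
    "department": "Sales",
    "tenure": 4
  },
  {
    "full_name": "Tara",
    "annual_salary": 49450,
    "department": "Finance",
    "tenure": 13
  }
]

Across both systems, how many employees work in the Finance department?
3

Schema mapping: "division" (system_hr2) = "department" (system_hr1) = department

Finance employees in system_hr2: 1
Finance employees in system_hr1: 2

Total in Finance: 1 + 2 = 3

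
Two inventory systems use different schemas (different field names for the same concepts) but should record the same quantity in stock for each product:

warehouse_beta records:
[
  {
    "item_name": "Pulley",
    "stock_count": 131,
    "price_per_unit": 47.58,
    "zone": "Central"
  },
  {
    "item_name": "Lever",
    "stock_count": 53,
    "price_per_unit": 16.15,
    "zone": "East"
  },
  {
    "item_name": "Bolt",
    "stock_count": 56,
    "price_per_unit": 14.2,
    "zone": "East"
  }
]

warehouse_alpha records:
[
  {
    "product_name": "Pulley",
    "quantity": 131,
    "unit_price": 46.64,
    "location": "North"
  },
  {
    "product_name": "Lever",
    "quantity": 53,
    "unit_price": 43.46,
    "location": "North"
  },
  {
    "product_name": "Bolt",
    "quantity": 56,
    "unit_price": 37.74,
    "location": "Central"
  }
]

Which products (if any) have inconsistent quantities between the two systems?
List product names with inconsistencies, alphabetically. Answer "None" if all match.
None

Schema mappings:
- "item_name" (warehouse_beta) = "product_name" (warehouse_alpha) = product name
- "stock_count" (warehouse_beta) = "quantity" (warehouse_alpha) = quantity

Comparison:
  Pulley: 131 vs 131 - MATCH
  Lever: 53 vs 53 - MATCH
  Bolt: 56 vs 56 - MATCH

Products with inconsistencies: None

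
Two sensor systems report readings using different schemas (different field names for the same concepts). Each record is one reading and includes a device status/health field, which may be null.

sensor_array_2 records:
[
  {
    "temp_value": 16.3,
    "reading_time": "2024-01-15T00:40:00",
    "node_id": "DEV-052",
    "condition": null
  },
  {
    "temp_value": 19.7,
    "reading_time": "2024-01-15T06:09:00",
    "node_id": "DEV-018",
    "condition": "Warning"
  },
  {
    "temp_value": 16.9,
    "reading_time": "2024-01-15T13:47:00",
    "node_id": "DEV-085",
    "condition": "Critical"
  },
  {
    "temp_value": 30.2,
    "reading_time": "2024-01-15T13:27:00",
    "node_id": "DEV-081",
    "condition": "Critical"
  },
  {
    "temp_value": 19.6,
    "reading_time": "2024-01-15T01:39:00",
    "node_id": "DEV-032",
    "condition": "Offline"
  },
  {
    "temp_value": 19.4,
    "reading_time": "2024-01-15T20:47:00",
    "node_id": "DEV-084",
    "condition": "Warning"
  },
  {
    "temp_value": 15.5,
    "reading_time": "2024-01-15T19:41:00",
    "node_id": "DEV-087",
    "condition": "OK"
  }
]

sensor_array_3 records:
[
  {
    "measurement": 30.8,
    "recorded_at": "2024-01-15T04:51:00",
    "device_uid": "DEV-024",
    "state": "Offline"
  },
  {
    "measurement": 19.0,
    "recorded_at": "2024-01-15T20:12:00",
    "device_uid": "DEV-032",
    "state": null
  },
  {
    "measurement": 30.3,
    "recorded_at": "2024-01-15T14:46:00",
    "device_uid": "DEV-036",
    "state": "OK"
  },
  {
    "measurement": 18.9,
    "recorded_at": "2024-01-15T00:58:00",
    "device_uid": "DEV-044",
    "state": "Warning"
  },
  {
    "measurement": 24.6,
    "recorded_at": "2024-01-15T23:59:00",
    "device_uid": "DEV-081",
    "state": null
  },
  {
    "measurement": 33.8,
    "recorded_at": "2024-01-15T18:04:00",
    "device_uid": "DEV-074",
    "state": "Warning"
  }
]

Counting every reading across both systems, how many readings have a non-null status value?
10

Schema mapping: "condition" (sensor_array_2) = "state" (sensor_array_3) = status

Non-null in sensor_array_2: 6
Non-null in sensor_array_3: 4

Total non-null: 6 + 4 = 10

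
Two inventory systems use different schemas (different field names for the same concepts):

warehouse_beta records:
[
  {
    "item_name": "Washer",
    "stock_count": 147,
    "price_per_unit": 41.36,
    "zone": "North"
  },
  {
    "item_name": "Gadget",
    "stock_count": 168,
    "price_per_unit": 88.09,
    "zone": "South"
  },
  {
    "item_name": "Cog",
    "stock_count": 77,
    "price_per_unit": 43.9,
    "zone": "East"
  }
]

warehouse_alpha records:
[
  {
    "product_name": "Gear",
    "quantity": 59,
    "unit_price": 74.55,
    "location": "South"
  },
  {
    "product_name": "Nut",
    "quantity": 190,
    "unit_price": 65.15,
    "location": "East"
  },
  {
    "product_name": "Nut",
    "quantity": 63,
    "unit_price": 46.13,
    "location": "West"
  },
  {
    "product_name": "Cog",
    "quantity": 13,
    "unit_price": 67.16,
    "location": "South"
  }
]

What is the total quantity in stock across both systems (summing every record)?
717

To reconcile these schemas, identify the field holding the quantity in stock in each system:
1. In warehouse_beta it is "stock_count"
2. In warehouse_alpha it is "quantity"

From warehouse_beta: 147 + 168 + 77 = 392
From warehouse_alpha: 59 + 190 + 63 + 13 = 325

Total: 392 + 325 = 717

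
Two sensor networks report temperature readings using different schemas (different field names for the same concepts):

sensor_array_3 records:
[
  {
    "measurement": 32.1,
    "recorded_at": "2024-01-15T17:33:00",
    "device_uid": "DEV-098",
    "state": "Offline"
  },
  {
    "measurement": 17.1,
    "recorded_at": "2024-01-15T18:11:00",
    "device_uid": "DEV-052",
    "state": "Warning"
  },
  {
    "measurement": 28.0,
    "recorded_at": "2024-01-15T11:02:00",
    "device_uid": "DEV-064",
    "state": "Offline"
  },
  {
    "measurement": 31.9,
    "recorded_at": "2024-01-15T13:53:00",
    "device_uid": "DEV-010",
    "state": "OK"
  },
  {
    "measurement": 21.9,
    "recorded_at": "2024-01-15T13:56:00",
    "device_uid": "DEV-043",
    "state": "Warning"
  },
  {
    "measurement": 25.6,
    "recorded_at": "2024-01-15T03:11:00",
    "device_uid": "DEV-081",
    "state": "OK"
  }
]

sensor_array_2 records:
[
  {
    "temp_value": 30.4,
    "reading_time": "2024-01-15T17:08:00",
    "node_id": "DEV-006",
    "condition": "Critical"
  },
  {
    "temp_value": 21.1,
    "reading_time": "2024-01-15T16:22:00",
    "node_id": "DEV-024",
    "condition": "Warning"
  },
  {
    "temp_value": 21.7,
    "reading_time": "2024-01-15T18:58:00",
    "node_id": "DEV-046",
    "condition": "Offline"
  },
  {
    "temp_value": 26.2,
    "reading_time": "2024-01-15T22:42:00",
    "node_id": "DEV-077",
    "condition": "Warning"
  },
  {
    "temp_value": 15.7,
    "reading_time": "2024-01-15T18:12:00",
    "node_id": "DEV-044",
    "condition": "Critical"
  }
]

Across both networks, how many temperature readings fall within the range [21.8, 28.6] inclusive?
4

Schema mapping: "measurement" (sensor_array_3) = "temp_value" (sensor_array_2) = temperature

Readings in [21.8, 28.6] from sensor_array_3: 3
Readings in [21.8, 28.6] from sensor_array_2: 1

Total count: 3 + 1 = 4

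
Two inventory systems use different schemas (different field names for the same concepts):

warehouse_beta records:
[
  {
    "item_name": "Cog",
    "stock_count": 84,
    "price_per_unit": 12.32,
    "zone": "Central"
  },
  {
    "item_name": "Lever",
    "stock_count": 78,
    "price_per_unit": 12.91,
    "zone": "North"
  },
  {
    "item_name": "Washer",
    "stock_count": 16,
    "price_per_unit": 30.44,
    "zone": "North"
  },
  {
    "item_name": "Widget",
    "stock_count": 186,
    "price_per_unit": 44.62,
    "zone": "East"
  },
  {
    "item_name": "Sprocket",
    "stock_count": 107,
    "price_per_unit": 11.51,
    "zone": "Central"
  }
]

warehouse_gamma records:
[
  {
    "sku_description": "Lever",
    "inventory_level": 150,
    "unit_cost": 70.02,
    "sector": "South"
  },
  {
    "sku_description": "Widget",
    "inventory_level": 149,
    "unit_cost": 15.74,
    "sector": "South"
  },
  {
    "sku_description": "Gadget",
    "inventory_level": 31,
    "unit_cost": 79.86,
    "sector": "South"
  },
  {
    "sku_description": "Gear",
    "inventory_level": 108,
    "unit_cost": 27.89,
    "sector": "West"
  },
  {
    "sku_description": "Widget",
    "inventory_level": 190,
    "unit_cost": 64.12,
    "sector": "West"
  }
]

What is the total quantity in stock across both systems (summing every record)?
1099

To reconcile these schemas, identify the field holding the quantity in stock in each system:
1. In warehouse_beta it is "stock_count"
2. In warehouse_gamma it is "inventory_level"

From warehouse_beta: 84 + 78 + 16 + 186 + 107 = 471
From warehouse_gamma: 150 + 149 + 31 + 108 + 190 = 628

Total: 471 + 628 = 1099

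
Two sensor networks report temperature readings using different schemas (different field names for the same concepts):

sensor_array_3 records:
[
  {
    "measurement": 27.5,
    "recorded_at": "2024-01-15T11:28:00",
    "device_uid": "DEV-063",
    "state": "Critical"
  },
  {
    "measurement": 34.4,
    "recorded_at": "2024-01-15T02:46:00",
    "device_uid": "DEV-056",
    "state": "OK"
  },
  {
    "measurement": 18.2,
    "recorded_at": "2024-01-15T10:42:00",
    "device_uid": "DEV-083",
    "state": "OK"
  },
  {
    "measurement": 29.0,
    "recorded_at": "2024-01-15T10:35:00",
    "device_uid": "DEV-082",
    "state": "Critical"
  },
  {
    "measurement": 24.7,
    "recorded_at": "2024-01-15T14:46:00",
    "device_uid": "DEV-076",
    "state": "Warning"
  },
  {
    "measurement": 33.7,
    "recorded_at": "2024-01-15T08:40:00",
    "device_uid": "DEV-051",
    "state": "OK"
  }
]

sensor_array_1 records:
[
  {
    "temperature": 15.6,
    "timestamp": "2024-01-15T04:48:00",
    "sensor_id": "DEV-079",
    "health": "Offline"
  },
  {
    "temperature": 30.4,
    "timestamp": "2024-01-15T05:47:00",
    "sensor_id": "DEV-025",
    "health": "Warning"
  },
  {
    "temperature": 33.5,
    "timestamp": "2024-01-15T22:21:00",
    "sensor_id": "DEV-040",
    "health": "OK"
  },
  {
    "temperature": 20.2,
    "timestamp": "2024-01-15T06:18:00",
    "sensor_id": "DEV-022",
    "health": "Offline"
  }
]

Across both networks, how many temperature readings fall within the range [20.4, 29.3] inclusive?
3

Schema mapping: "measurement" (sensor_array_3) = "temperature" (sensor_array_1) = temperature

Readings in [20.4, 29.3] from sensor_array_3: 3
Readings in [20.4, 29.3] from sensor_array_1: 0

Total count: 3 + 0 = 3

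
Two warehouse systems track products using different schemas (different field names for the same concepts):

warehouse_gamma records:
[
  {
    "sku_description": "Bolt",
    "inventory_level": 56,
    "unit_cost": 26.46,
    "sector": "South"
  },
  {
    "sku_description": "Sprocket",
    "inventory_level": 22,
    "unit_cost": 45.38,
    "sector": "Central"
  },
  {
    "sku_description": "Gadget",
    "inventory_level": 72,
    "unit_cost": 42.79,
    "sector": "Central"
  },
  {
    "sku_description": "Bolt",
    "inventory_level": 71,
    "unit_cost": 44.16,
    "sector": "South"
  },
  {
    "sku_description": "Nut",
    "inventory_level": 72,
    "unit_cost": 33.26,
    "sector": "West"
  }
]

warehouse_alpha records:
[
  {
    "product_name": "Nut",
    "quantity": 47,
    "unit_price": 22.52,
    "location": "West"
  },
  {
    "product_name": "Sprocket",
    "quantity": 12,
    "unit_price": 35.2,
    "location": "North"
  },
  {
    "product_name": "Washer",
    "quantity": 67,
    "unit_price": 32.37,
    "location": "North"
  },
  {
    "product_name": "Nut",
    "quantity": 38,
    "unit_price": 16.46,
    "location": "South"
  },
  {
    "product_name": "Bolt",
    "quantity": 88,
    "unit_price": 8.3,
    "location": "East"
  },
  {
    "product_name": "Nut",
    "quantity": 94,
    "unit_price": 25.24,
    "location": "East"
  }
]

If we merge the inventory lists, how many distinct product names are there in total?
5

Schema mapping: "sku_description" (warehouse_gamma) = "product_name" (warehouse_alpha) = product name

Products in warehouse_gamma: ['Bolt', 'Gadget', 'Nut', 'Sprocket']
Products in warehouse_alpha: ['Bolt', 'Nut', 'Sprocket', 'Washer']

Union (unique products): ['Bolt', 'Gadget', 'Nut', 'Sprocket', 'Washer']
Count: 5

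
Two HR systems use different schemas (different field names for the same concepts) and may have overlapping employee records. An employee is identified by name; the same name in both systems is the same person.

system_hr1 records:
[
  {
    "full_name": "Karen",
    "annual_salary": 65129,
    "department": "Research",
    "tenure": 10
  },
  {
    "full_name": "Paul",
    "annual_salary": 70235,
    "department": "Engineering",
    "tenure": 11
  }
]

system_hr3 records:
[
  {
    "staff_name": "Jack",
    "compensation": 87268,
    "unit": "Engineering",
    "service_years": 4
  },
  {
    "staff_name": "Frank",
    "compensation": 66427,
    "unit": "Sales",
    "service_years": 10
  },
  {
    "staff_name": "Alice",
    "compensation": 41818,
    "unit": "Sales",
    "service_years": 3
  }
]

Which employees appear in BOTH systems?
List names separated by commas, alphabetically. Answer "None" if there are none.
None

Schema mapping: "full_name" (system_hr1) = "staff_name" (system_hr3) = employee name

Names in system_hr1: ['Karen', 'Paul']
Names in system_hr3: ['Alice', 'Frank', 'Jack']

Intersection: None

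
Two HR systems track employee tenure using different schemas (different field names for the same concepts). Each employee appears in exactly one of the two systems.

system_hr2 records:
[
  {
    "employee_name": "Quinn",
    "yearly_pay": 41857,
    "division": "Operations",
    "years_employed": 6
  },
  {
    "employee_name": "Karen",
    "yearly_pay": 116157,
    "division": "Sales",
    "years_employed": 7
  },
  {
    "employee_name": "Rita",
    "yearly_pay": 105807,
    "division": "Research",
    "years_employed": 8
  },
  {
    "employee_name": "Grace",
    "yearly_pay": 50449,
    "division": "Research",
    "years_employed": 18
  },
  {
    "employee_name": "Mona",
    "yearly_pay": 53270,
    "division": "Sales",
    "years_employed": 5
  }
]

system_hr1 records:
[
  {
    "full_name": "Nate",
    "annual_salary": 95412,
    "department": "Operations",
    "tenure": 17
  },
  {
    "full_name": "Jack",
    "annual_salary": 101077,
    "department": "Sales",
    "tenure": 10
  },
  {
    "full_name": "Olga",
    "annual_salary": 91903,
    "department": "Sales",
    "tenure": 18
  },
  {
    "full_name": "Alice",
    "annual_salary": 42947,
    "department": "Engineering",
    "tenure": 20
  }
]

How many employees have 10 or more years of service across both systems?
5

Reconcile schemas: "years_employed" (system_hr2) = "tenure" (system_hr1) = years of service

From system_hr2: 1 employees with >= 10 years
From system_hr1: 4 employees with >= 10 years

Total: 1 + 4 = 5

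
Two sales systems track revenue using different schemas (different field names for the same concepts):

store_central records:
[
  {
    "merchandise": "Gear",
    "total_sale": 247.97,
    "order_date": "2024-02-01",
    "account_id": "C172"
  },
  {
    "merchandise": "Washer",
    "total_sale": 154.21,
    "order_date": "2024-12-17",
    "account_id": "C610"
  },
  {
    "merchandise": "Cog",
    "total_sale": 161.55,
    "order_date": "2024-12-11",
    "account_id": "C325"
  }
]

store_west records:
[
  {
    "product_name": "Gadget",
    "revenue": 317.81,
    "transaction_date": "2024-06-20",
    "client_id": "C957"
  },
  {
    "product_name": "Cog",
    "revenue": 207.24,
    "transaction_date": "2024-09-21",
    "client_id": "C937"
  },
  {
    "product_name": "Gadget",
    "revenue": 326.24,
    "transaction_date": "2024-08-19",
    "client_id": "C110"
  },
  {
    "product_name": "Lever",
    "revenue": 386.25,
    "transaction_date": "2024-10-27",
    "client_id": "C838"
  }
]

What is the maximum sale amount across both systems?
386.25

Reconcile: "total_sale" (store_central) = "revenue" (store_west) = sale amount

Maximum in store_central: 247.97
Maximum in store_west: 386.25

Overall maximum: max(247.97, 386.25) = 386.25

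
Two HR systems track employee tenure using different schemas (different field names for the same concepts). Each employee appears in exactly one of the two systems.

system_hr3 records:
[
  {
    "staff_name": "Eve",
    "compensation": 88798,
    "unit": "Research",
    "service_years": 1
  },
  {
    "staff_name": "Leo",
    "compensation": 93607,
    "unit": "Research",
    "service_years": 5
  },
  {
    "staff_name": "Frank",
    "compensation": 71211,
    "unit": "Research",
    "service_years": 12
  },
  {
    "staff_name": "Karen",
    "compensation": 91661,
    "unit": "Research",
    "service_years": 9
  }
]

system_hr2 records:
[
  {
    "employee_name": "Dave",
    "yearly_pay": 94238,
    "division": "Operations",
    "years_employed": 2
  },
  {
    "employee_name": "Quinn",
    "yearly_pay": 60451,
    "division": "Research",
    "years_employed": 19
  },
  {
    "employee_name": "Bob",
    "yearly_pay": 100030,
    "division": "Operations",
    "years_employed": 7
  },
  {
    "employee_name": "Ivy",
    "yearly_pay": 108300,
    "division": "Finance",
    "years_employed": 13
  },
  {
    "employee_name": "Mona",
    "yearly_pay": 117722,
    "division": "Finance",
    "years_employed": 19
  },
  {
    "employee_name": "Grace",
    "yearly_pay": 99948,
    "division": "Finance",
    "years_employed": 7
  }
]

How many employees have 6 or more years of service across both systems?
7

Reconcile schemas: "service_years" (system_hr3) = "years_employed" (system_hr2) = years of service

From system_hr3: 2 employees with >= 6 years
From system_hr2: 5 employees with >= 6 years

Total: 2 + 5 = 7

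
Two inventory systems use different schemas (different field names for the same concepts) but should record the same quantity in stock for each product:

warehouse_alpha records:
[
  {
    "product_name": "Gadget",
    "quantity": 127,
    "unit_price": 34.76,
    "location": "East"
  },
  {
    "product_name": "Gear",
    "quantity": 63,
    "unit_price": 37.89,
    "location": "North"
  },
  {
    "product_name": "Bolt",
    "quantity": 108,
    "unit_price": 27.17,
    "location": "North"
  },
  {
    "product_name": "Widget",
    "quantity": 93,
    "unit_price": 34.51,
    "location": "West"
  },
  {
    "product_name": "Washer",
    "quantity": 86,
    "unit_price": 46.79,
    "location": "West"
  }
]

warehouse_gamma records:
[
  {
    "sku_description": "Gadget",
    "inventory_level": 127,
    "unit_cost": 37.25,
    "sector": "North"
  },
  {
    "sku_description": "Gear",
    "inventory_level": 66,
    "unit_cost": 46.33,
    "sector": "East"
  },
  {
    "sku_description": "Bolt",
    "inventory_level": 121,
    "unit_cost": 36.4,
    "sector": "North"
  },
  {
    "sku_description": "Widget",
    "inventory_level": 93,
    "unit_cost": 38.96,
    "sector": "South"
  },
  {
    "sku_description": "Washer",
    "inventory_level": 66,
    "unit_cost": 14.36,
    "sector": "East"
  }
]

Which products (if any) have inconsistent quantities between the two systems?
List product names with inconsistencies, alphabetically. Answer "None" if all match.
Bolt, Gear, Washer

Schema mappings:
- "product_name" (warehouse_alpha) = "sku_description" (warehouse_gamma) = product name
- "quantity" (warehouse_alpha) = "inventory_level" (warehouse_gamma) = quantity

Comparison:
  Gadget: 127 vs 127 - MATCH
  Gear: 63 vs 66 - MISMATCH
  Bolt: 108 vs 121 - MISMATCH
  Widget: 93 vs 93 - MATCH
  Washer: 86 vs 66 - MISMATCH

Products with inconsistencies: Bolt, Gear, Washer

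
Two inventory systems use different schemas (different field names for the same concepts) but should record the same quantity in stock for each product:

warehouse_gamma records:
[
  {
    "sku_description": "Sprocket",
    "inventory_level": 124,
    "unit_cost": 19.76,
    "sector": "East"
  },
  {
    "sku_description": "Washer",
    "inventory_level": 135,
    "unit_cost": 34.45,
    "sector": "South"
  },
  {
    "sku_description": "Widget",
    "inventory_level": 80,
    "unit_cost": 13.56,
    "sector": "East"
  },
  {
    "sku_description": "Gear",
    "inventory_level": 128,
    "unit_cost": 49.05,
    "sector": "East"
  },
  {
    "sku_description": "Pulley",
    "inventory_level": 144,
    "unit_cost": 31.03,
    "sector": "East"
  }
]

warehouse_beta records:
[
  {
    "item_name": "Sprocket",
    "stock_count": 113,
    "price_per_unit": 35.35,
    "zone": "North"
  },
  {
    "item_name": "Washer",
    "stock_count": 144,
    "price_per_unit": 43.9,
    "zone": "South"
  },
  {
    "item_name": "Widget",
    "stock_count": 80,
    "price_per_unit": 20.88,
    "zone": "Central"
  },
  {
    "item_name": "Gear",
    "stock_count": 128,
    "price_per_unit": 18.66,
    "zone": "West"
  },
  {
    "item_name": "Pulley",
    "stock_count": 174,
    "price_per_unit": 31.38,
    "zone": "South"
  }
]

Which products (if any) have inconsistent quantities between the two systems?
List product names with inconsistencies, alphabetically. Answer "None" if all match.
Pulley, Sprocket, Washer

Schema mappings:
- "sku_description" (warehouse_gamma) = "item_name" (warehouse_beta) = product name
- "inventory_level" (warehouse_gamma) = "stock_count" (warehouse_beta) = quantity

Comparison:
  Sprocket: 124 vs 113 - MISMATCH
  Washer: 135 vs 144 - MISMATCH
  Widget: 80 vs 80 - MATCH
  Gear: 128 vs 128 - MATCH
  Pulley: 144 vs 174 - MISMATCH

Products with inconsistencies: Pulley, Sprocket, Washer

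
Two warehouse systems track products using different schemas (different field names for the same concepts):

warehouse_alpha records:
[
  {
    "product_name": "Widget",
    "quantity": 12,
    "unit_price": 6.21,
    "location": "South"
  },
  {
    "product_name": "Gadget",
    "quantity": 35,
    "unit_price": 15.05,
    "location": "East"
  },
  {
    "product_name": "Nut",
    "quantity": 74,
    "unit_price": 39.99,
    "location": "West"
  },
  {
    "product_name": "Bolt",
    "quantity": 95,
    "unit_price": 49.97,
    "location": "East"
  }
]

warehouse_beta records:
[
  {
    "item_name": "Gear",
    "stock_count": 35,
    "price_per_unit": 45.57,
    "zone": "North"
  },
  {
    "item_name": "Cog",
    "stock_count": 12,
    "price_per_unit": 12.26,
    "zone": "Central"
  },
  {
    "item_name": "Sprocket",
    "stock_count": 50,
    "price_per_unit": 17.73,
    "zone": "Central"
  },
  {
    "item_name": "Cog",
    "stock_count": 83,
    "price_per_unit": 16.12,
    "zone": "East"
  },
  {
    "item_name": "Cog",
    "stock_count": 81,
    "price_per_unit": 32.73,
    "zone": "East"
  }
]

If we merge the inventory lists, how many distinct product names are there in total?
7

Schema mapping: "product_name" (warehouse_alpha) = "item_name" (warehouse_beta) = product name

Products in warehouse_alpha: ['Bolt', 'Gadget', 'Nut', 'Widget']
Products in warehouse_beta: ['Cog', 'Gear', 'Sprocket']

Union (unique products): ['Bolt', 'Cog', 'Gadget', 'Gear', 'Nut', 'Sprocket', 'Widget']
Count: 7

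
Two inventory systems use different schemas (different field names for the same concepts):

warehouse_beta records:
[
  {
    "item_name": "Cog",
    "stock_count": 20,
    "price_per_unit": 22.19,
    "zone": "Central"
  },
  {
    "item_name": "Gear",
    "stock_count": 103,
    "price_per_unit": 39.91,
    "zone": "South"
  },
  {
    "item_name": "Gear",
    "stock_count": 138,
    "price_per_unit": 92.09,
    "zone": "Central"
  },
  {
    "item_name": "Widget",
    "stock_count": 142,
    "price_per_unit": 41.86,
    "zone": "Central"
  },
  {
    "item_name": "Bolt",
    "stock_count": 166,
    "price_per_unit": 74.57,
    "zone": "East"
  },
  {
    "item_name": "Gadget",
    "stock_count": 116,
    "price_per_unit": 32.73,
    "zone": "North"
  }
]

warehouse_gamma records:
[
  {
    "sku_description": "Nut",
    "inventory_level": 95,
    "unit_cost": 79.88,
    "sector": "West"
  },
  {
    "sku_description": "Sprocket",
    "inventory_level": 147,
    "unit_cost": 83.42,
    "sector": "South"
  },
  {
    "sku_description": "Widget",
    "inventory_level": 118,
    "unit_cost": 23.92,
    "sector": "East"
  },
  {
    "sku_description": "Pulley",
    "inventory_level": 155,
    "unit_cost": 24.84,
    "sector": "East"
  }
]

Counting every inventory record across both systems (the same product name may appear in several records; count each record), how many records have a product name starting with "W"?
2

Schema mapping: "item_name" (warehouse_beta) = "sku_description" (warehouse_gamma) = product name

Records with product name starting with "W" in warehouse_beta: 1
Records with product name starting with "W" in warehouse_gamma: 1

Total: 1 + 1 = 2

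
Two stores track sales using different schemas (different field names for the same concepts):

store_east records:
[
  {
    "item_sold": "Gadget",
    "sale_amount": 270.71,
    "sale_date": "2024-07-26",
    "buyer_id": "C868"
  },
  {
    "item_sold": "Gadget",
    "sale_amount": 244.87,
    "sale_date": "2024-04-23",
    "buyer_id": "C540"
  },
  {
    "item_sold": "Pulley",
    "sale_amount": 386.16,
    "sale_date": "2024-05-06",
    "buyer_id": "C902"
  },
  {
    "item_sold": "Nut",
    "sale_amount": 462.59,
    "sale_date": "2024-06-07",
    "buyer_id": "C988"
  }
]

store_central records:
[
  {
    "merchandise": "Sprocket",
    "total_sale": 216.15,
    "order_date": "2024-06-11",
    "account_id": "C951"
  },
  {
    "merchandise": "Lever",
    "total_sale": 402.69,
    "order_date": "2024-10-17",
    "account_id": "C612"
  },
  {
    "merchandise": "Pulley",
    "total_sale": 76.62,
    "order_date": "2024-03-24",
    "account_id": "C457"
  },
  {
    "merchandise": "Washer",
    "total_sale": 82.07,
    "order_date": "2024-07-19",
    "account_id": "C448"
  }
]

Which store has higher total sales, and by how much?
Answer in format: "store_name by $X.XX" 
store_east by $586.80

Schema mapping: "sale_amount" (store_east) = "total_sale" (store_central) = sale amount

Total for store_east: 1364.33
Total for store_central: 777.53

Difference: |1364.33 - 777.53| = 586.80
store_east has higher sales by $586.80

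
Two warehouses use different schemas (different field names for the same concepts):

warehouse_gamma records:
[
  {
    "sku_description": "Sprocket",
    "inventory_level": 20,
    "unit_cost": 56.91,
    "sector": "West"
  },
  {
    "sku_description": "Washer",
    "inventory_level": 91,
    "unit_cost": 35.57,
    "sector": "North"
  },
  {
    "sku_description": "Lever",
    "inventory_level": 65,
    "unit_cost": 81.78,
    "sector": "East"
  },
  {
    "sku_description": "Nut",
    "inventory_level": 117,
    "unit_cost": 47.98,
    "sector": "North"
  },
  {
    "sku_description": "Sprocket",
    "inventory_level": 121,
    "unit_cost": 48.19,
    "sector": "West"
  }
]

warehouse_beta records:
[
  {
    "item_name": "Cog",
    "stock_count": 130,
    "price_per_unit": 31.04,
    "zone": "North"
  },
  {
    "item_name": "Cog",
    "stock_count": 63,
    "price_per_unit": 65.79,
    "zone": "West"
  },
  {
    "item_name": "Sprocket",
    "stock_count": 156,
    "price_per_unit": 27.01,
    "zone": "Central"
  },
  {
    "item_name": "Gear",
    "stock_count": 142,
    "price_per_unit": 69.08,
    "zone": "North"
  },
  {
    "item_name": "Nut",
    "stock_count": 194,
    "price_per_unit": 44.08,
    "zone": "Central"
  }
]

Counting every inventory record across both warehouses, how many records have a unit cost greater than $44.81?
6

Schema mapping: "unit_cost" (warehouse_gamma) = "price_per_unit" (warehouse_beta) = unit cost

Records > $44.81 in warehouse_gamma: 4
Records > $44.81 in warehouse_beta: 2

Total count: 4 + 2 = 6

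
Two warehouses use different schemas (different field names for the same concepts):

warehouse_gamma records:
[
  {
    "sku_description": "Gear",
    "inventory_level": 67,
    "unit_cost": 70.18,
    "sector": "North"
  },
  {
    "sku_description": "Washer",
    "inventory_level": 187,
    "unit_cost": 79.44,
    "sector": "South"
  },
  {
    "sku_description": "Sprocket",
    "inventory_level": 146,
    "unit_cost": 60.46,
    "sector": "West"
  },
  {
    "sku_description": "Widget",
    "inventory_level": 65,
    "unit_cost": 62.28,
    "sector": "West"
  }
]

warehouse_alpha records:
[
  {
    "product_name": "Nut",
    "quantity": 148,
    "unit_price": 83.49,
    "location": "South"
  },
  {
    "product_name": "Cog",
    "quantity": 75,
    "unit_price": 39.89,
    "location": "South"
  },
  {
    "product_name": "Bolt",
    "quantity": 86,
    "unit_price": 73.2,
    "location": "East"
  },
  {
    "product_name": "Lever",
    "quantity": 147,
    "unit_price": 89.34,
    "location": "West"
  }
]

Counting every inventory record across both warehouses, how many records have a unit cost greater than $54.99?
7

Schema mapping: "unit_cost" (warehouse_gamma) = "unit_price" (warehouse_alpha) = unit cost

Records > $54.99 in warehouse_gamma: 4
Records > $54.99 in warehouse_alpha: 3

Total count: 4 + 3 = 7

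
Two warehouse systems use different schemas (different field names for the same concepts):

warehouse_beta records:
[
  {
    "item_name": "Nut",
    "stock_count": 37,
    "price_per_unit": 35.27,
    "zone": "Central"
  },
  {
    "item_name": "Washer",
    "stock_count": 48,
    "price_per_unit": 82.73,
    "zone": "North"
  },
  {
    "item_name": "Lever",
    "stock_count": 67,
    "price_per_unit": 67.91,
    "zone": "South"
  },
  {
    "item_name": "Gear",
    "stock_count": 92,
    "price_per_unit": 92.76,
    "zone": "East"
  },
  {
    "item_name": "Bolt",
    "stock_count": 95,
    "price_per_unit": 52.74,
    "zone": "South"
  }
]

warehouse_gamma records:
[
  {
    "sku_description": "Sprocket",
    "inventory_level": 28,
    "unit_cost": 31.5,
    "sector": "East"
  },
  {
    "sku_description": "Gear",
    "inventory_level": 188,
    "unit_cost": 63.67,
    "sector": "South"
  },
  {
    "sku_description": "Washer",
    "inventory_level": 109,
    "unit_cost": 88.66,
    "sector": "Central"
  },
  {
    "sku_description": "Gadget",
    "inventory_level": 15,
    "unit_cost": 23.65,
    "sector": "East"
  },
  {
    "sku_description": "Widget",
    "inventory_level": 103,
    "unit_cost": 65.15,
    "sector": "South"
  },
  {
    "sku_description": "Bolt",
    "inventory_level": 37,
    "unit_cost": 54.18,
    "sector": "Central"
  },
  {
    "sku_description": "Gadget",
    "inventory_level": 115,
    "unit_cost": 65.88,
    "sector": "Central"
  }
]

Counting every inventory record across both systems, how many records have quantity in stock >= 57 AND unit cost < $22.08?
0

Schema mappings:
- "stock_count" (warehouse_beta) = "inventory_level" (warehouse_gamma) = quantity
- "price_per_unit" (warehouse_beta) = "unit_cost" (warehouse_gamma) = unit cost

Records meeting both conditions in warehouse_beta: 0
Records meeting both conditions in warehouse_gamma: 0

Total: 0 + 0 = 0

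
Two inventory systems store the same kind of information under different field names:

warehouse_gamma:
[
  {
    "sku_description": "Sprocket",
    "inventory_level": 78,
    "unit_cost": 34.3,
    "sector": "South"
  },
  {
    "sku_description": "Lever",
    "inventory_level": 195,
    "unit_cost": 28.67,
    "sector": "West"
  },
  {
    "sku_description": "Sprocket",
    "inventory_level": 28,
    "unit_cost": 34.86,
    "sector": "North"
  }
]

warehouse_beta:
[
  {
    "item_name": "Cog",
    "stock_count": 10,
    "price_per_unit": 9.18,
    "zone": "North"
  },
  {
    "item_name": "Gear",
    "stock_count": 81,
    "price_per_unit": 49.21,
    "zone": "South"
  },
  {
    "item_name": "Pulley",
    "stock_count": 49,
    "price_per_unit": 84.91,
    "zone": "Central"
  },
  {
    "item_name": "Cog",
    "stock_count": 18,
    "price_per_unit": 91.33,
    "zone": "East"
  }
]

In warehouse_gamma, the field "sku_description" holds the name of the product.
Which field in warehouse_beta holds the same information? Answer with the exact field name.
item_name

In warehouse_gamma, "sku_description" holds the name of the product.
The fields in warehouse_beta are: "item_name", "stock_count", "price_per_unit", "zone".
"item_name" is the match: the name refers to the same concept and its values are product-name strings (e.g. 'Cog', 'Gear').
The other fields ("stock_count", "price_per_unit", "zone") hold different kinds of data.

So "sku_description" in warehouse_gamma corresponds to "item_name" in warehouse_beta.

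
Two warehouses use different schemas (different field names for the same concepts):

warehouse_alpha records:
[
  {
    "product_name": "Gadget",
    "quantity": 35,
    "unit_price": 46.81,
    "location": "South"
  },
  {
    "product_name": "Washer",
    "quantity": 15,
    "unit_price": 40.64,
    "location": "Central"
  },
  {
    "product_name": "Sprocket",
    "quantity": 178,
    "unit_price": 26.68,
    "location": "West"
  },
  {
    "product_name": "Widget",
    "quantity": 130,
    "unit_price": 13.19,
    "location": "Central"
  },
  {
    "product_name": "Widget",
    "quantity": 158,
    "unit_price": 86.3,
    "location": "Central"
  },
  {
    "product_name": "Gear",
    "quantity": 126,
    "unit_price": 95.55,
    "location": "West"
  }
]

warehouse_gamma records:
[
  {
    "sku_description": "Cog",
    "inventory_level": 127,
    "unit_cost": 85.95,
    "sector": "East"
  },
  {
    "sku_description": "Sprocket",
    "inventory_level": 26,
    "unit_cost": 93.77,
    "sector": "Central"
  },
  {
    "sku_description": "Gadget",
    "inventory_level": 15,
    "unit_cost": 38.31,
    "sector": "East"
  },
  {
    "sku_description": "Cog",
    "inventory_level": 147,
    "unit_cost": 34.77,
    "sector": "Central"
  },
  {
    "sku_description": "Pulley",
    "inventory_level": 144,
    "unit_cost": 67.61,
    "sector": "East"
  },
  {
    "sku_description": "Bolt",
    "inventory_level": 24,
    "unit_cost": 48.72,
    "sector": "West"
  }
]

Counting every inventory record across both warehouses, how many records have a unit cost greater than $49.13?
5

Schema mapping: "unit_price" (warehouse_alpha) = "unit_cost" (warehouse_gamma) = unit cost

Records > $49.13 in warehouse_alpha: 2
Records > $49.13 in warehouse_gamma: 3

Total count: 2 + 3 = 5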